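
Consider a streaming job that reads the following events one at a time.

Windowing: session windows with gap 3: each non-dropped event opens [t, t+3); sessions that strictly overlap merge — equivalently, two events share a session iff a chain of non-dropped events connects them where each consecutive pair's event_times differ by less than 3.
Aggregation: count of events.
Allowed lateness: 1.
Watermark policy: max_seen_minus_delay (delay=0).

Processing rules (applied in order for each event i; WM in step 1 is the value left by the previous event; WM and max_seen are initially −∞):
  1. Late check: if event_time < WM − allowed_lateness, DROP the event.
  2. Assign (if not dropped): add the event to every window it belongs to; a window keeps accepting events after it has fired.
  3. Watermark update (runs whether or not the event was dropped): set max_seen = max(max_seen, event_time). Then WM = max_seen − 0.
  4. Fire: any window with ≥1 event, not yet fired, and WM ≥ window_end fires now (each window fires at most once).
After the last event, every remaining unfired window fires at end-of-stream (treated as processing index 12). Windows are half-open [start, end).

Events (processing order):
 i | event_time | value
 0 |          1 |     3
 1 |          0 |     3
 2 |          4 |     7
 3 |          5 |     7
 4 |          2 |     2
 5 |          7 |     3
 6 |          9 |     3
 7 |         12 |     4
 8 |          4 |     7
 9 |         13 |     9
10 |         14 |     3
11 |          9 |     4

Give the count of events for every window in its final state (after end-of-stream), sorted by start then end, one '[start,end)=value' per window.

i=0 t=1 v=3: → [1,4); WM=1
i=1 t=0 v=3: → [0,4); WM=1
i=2 t=4 v=7: → [4,7); WM=4
i=3 t=5 v=7: → [4,8); WM=5
i=4 t=2 v=2: DROP (t<5-1); WM=5
i=5 t=7 v=3: → [4,10); WM=7
i=6 t=9 v=3: → [4,12); WM=9
i=7 t=12 v=4: → [12,15); WM=12
i=8 t=4 v=7: DROP (t<12-1); WM=12
i=9 t=13 v=9: → [12,16); WM=13
i=10 t=14 v=3: → [12,17); WM=14
i=11 t=9 v=4: DROP (t<14-1); WM=14

[0,4)=2 [4,12)=4 [12,17)=3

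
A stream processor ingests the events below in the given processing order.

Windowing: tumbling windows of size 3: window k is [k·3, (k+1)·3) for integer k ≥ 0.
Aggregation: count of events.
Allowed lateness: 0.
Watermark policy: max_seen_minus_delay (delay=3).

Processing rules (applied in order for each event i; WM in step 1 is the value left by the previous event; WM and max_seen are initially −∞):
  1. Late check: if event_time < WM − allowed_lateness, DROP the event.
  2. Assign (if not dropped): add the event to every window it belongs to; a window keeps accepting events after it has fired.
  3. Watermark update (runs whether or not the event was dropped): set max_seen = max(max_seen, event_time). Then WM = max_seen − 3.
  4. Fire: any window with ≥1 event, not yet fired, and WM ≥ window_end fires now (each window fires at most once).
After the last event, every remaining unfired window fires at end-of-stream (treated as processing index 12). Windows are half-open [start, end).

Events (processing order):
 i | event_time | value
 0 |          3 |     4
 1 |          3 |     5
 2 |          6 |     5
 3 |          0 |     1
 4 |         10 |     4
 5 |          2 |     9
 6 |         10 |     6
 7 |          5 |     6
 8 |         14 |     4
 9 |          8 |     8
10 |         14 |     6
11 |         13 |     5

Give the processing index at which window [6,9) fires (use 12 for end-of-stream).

i=0 t=3 v=4: → [3,6); WM=0
i=1 t=3 v=5: → [3,6); WM=0
i=2 t=6 v=5: → [6,9); WM=3
i=3 t=0 v=1: DROP (t<3-0); WM=3
i=4 t=10 v=4: → [9,12); WM=7; [3,6) fires=2
i=5 t=2 v=9: DROP (t<7-0); WM=7
i=6 t=10 v=6: → [9,12); WM=7
i=7 t=5 v=6: DROP (t<7-0); WM=7
i=8 t=14 v=4: → [12,15); WM=11; [6,9) fires=1
i=9 t=8 v=8: DROP (t<11-0); WM=11
i=10 t=14 v=6: → [12,15); WM=11
i=11 t=13 v=5: → [12,15); WM=11

8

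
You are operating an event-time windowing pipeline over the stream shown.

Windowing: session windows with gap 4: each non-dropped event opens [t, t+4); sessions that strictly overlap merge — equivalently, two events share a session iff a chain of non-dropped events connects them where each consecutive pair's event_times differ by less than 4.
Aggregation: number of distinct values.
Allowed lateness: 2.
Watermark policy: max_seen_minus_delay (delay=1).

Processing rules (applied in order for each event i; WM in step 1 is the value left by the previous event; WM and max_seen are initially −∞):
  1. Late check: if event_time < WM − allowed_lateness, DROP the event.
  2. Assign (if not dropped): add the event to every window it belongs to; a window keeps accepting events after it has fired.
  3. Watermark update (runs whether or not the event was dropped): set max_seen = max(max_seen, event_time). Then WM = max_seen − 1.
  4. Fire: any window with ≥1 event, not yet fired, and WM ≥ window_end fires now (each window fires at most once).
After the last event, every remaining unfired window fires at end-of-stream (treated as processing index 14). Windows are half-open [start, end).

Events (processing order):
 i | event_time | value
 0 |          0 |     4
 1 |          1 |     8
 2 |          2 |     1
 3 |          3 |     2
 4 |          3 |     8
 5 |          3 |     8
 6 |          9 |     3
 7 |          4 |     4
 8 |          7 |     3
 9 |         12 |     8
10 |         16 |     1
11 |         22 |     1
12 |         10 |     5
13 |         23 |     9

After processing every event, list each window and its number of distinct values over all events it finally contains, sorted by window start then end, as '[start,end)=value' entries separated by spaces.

i=0 t=0 v=4: → [0,4); WM=-1
i=1 t=1 v=8: → [0,5); WM=0
i=2 t=2 v=1: → [0,6); WM=1
i=3 t=3 v=2: → [0,7); WM=2
i=4 t=3 v=8: → [0,7); WM=2
i=5 t=3 v=8: → [0,7); WM=2
i=6 t=9 v=3: → [9,13); WM=8
i=7 t=4 v=4: DROP (t<8-2); WM=8
i=8 t=7 v=3: → [7,13); WM=8
i=9 t=12 v=8: → [7,16); WM=11
i=10 t=16 v=1: → [16,20); WM=15
i=11 t=22 v=1: → [22,26); WM=21
i=12 t=10 v=5: DROP (t<21-2); WM=21
i=13 t=23 v=9: → [22,27); WM=22

[0,7)=4 [7,16)=2 [16,20)=1 [22,27)=2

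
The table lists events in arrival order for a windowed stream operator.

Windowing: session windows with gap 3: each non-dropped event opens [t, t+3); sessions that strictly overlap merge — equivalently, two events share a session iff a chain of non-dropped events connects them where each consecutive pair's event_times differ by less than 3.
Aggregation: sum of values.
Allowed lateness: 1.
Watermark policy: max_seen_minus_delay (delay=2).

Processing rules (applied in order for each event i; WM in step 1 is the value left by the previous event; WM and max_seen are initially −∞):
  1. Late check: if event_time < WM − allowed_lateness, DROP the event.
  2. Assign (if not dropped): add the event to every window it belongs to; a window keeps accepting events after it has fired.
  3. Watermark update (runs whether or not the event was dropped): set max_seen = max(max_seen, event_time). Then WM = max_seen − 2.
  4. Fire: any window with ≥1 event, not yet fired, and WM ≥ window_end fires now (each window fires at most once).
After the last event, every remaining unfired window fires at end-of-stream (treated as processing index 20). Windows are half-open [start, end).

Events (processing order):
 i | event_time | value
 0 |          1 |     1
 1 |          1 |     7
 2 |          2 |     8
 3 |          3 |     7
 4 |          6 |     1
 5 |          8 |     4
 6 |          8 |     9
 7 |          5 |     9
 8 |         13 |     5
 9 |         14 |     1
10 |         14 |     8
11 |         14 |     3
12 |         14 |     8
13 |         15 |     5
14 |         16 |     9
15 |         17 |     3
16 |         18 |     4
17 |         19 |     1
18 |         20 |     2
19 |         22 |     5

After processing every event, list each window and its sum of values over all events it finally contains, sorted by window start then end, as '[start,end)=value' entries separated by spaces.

[1,11)=46 [13,25)=54

i=0 t=1 v=1: → [1,4); WM=-1
i=1 t=1 v=7: → [1,4); WM=-1
i=2 t=2 v=8: → [1,5); WM=0
i=3 t=3 v=7: → [1,6); WM=1
i=4 t=6 v=1: → [6,9); WM=4
i=5 t=8 v=4: → [6,11); WM=6
i=6 t=8 v=9: → [6,11); WM=6
i=7 t=5 v=9: → [1,11); WM=6
i=8 t=13 v=5: → [13,16); WM=11
i=9 t=14 v=1: → [13,17); WM=12
i=10 t=14 v=8: → [13,17); WM=12
i=11 t=14 v=3: → [13,17); WM=12
i=12 t=14 v=8: → [13,17); WM=12
i=13 t=15 v=5: → [13,18); WM=13
i=14 t=16 v=9: → [13,19); WM=14
i=15 t=17 v=3: → [13,20); WM=15
i=16 t=18 v=4: → [13,21); WM=16
i=17 t=19 v=1: → [13,22); WM=17
i=18 t=20 v=2: → [13,23); WM=18
i=19 t=22 v=5: → [13,25); WM=20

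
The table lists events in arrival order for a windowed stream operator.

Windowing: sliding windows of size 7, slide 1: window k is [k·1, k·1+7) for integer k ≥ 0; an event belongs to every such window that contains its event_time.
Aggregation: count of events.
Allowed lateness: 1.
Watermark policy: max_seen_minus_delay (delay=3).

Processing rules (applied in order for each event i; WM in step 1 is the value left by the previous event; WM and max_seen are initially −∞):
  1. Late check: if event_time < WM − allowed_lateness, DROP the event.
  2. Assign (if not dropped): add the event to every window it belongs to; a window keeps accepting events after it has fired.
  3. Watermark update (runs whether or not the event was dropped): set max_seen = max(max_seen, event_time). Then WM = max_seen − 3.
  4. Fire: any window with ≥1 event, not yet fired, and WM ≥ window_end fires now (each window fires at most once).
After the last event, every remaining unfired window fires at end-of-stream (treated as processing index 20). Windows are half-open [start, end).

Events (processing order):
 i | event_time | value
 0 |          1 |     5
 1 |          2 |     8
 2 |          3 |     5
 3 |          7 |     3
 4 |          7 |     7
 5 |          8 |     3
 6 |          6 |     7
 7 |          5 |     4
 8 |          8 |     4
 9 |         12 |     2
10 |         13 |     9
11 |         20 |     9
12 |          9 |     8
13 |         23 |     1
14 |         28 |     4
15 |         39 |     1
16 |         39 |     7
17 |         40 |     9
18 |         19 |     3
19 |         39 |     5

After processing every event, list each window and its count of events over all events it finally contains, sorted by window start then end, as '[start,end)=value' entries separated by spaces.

i=0 t=1 v=5: → [1,8),[0,7); WM=-2
i=1 t=2 v=8: → [2,9),[1,8),[0,7); WM=-1
i=2 t=3 v=5: → [3,10),[2,9),[1,8),[0,7); WM=0
i=3 t=7 v=3: → [7,14),[6,13),[5,12),[4,11),[3,10),[2,9),[1,8); WM=4
i=4 t=7 v=7: → [7,14),[6,13),[5,12),[4,11),[3,10),[2,9),[1,8); WM=4
i=5 t=8 v=3: → [8,15),[7,14),[6,13),[5,12),[4,11),[3,10),[2,9); WM=5
i=6 t=6 v=7: → [6,13),[5,12),[4,11),[3,10),[2,9),[1,8),[0,7); WM=5
i=7 t=5 v=4: → [5,12),[4,11),[3,10),[2,9),[1,8),[0,7); WM=5
i=8 t=8 v=4: → [8,15),[7,14),[6,13),[5,12),[4,11),[3,10),[2,9); WM=5
i=9 t=12 v=2: → [12,19),[11,18),[10,17),[9,16),[8,15),[7,14),[6,13); WM=9; [0,7) fires=5 [1,8) fires=7 [2,9) fires=8
i=10 t=13 v=9: → [13,20),[12,19),[11,18),[10,17),[9,16),[8,15),[7,14); WM=10; [3,10) fires=7
i=11 t=20 v=9: → [20,27),[19,26),[18,25),[17,24),[16,23),[15,22),[14,21); WM=17; [4,11) fires=6 [5,12) fires=6 [6,13) fires=6 [7,14) fires=6 [8,15) fires=4 [9,16) fires=2 [10,17) fires=2
i=12 t=9 v=8: DROP (t<17-1); WM=17
i=13 t=23 v=1: → [23,30),[22,29),[21,28),[20,27),[19,26),[18,25),[17,24); WM=20; [11,18) fires=2 [12,19) fires=2 [13,20) fires=1
i=14 t=28 v=4: → [28,35),[27,34),[26,33),[25,32),[24,31),[23,30),[22,29); WM=25; [14,21) fires=1 [15,22) fires=1 [16,23) fires=1 [17,24) fires=2 [18,25) fires=2
i=15 t=39 v=1: → [39,46),[38,45),[37,44),[36,43),[35,42),[34,41),[33,40); WM=36; [19,26) fires=2 [20,27) fires=2 [21,28) fires=1 [22,29) fires=2 [23,30) fires=2 [24,31) fires=1 [25,32) fires=1 [26,33) fires=1 [27,34) fires=1 [28,35) fires=1
i=16 t=39 v=7: → [39,46),[38,45),[37,44),[36,43),[35,42),[34,41),[33,40); WM=36
i=17 t=40 v=9: → [40,47),[39,46),[38,45),[37,44),[36,43),[35,42),[34,41); WM=37
i=18 t=19 v=3: DROP (t<37-1); WM=37
i=19 t=39 v=5: → [39,46),[38,45),[37,44),[36,43),[35,42),[34,41),[33,40); WM=37

[0,7)=5 [1,8)=7 [2,9)=8 [3,10)=7 [4,11)=6 [5,12)=6 [6,13)=6 [7,14)=6 [8,15)=4 [9,16)=2 [10,17)=2 [11,18)=2 [12,19)=2 [13,20)=1 [14,21)=1 [15,22)=1 [16,23)=1 [17,24)=2 [18,25)=2 [19,26)=2 [20,27)=2 [21,28)=1 [22,29)=2 [23,30)=2 [24,31)=1 [25,32)=1 [26,33)=1 [27,34)=1 [28,35)=1 [33,40)=3 [34,41)=4 [35,42)=4 [36,43)=4 [37,44)=4 [38,45)=4 [39,46)=4 [40,47)=1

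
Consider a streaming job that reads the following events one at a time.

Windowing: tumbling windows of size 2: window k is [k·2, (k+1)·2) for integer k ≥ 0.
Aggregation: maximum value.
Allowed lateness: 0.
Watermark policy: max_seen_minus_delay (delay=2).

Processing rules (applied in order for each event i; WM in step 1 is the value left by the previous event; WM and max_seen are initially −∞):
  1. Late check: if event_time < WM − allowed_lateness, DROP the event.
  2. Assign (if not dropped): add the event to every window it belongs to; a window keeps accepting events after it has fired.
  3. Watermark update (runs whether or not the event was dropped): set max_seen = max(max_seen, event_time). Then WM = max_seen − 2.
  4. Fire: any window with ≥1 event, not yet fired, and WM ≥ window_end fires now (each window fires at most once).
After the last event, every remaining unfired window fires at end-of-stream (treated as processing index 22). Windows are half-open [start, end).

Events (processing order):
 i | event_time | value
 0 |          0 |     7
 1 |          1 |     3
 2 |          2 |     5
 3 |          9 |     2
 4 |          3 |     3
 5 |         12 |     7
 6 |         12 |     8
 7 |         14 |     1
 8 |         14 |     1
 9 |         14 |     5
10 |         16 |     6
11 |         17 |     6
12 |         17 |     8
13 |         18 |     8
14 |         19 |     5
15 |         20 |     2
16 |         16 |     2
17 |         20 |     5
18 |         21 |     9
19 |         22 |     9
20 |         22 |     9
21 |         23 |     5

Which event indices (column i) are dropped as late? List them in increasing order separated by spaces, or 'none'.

i=0 t=0 v=7: → [0,2); WM=-2
i=1 t=1 v=3: → [0,2); WM=-1
i=2 t=2 v=5: → [2,4); WM=0
i=3 t=9 v=2: → [8,10); WM=7; [0,2) fires=7 [2,4) fires=5
i=4 t=3 v=3: DROP (t<7-0); WM=7
i=5 t=12 v=7: → [12,14); WM=10; [8,10) fires=2
i=6 t=12 v=8: → [12,14); WM=10
i=7 t=14 v=1: → [14,16); WM=12
i=8 t=14 v=1: → [14,16); WM=12
i=9 t=14 v=5: → [14,16); WM=12
i=10 t=16 v=6: → [16,18); WM=14; [12,14) fires=8
i=11 t=17 v=6: → [16,18); WM=15
i=12 t=17 v=8: → [16,18); WM=15
i=13 t=18 v=8: → [18,20); WM=16; [14,16) fires=5
i=14 t=19 v=5: → [18,20); WM=17
i=15 t=20 v=2: → [20,22); WM=18; [16,18) fires=8
i=16 t=16 v=2: DROP (t<18-0); WM=18
i=17 t=20 v=5: → [20,22); WM=18
i=18 t=21 v=9: → [20,22); WM=19
i=19 t=22 v=9: → [22,24); WM=20; [18,20) fires=8
i=20 t=22 v=9: → [22,24); WM=20
i=21 t=23 v=5: → [22,24); WM=21

4 16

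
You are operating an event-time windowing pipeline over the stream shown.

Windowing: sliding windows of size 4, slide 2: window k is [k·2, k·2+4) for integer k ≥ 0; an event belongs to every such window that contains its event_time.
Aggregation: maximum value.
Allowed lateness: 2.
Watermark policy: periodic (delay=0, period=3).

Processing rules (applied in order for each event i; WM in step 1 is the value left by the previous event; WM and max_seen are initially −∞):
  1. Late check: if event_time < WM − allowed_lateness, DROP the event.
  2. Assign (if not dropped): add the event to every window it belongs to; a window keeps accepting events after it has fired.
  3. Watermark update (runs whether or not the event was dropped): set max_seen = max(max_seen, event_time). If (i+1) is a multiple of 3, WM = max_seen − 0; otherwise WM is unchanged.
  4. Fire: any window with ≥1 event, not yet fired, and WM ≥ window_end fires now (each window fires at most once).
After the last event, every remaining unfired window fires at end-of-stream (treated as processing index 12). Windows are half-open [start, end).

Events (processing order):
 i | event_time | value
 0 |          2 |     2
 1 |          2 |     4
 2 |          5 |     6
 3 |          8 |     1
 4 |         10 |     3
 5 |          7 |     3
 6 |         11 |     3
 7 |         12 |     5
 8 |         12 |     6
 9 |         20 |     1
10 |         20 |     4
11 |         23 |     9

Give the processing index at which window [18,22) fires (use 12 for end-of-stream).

i=0 t=2 v=2: → [2,6),[0,4); WM=−∞
i=1 t=2 v=4: → [2,6),[0,4); WM=−∞
i=2 t=5 v=6: → [4,8),[2,6); WM=5; [0,4) fires=4
i=3 t=8 v=1: → [8,12),[6,10); WM=5
i=4 t=10 v=3: → [10,14),[8,12); WM=5
i=5 t=7 v=3: → [6,10),[4,8); WM=10; [2,6) fires=6 [4,8) fires=6 [6,10) fires=3
i=6 t=11 v=3: → [10,14),[8,12); WM=10
i=7 t=12 v=5: → [12,16),[10,14); WM=10
i=8 t=12 v=6: → [12,16),[10,14); WM=12; [8,12) fires=3
i=9 t=20 v=1: → [20,24),[18,22); WM=12
i=10 t=20 v=4: → [20,24),[18,22); WM=12
i=11 t=23 v=9: → [22,26),[20,24); WM=23; [10,14) fires=6 [12,16) fires=6 [18,22) fires=4

11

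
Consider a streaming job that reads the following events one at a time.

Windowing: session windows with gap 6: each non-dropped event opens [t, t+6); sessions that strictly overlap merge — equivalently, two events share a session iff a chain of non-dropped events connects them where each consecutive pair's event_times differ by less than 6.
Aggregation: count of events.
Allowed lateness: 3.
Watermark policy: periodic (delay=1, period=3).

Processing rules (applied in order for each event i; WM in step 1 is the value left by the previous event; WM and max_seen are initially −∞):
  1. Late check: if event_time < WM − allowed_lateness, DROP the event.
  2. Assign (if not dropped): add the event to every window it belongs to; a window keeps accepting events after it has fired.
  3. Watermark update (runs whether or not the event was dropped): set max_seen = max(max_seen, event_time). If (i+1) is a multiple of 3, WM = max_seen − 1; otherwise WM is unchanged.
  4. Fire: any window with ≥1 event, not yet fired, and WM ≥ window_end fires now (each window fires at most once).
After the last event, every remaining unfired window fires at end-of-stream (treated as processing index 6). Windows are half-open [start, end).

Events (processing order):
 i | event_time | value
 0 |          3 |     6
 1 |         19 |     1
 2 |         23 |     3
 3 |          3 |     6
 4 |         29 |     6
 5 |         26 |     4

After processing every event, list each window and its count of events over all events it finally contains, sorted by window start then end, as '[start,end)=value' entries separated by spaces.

i=0 t=3 v=6: → [3,9); WM=−∞
i=1 t=19 v=1: → [19,25); WM=−∞
i=2 t=23 v=3: → [19,29); WM=22
i=3 t=3 v=6: DROP (t<22-3); WM=22
i=4 t=29 v=6: → [29,35); WM=22
i=5 t=26 v=4: → [19,35); WM=28

[3,9)=1 [19,35)=4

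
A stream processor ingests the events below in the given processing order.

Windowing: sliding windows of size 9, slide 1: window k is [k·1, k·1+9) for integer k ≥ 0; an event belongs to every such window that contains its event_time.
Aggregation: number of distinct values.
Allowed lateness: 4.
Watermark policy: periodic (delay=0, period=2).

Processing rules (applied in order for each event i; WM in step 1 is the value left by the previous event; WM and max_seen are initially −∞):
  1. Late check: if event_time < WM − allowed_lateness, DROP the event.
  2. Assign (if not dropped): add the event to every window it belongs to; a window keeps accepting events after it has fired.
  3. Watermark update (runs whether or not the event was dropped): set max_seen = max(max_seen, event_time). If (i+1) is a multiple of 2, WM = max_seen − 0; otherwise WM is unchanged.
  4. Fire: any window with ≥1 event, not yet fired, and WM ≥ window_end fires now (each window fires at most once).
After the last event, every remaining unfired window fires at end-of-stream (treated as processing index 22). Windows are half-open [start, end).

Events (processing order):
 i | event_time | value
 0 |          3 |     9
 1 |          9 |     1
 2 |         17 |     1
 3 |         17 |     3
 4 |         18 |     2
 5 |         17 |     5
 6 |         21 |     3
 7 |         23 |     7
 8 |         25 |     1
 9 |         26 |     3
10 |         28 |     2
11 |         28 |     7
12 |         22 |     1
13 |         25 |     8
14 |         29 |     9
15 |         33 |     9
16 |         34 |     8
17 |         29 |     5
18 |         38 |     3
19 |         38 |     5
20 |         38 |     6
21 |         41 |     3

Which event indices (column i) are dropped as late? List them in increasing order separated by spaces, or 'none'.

12

i=0 t=3 v=9: → [3,12),[2,11),[1,10),[0,9); WM=−∞
i=1 t=9 v=1: → [9,18),[8,17),[7,16),[6,15),[5,14),[4,13),[3,12),[2,11),[1,10); WM=9; [0,9) fires=1
i=2 t=17 v=1: → [17,26),[16,25),[15,24),[14,23),[13,22),[12,21),[11,20),[10,19),[9,18); WM=9
i=3 t=17 v=3: → [17,26),[16,25),[15,24),[14,23),[13,22),[12,21),[11,20),[10,19),[9,18); WM=17; [1,10) fires=2 [2,11) fires=2 [3,12) fires=2 [4,13) fires=1 [5,14) fires=1 [6,15) fires=1 [7,16) fires=1 [8,17) fires=1
i=4 t=18 v=2: → [18,27),[17,26),[16,25),[15,24),[14,23),[13,22),[12,21),[11,20),[10,19); WM=17
i=5 t=17 v=5: → [17,26),[16,25),[15,24),[14,23),[13,22),[12,21),[11,20),[10,19),[9,18); WM=18; [9,18) fires=3
i=6 t=21 v=3: → [21,30),[20,29),[19,28),[18,27),[17,26),[16,25),[15,24),[14,23),[13,22); WM=18
i=7 t=23 v=7: → [23,32),[22,31),[21,30),[20,29),[19,28),[18,27),[17,26),[16,25),[15,24); WM=23; [10,19) fires=4 [11,20) fires=4 [12,21) fires=4 [13,22) fires=4 [14,23) fires=4
i=8 t=25 v=1: → [25,34),[24,33),[23,32),[22,31),[21,30),[20,29),[19,28),[18,27),[17,26); WM=23
i=9 t=26 v=3: → [26,35),[25,34),[24,33),[23,32),[22,31),[21,30),[20,29),[19,28),[18,27); WM=26; [15,24) fires=5 [16,25) fires=5 [17,26) fires=5
i=10 t=28 v=2: → [28,37),[27,36),[26,35),[25,34),[24,33),[23,32),[22,31),[21,30),[20,29); WM=26
i=11 t=28 v=7: → [28,37),[27,36),[26,35),[25,34),[24,33),[23,32),[22,31),[21,30),[20,29); WM=28; [18,27) fires=4 [19,28) fires=3
i=12 t=22 v=1: DROP (t<28-4); WM=28
i=13 t=25 v=8: → [25,34),[24,33),[23,32),[22,31),[21,30),[20,29),[19,28),[18,27),[17,26); WM=28
i=14 t=29 v=9: → [29,38),[28,37),[27,36),[26,35),[25,34),[24,33),[23,32),[22,31),[21,30); WM=28
i=15 t=33 v=9: → [33,42),[32,41),[31,40),[30,39),[29,38),[28,37),[27,36),[26,35),[25,34); WM=33; [20,29) fires=5 [21,30) fires=6 [22,31) fires=6 [23,32) fires=6 [24,33) fires=6
i=16 t=34 v=8: → [34,43),[33,42),[32,41),[31,40),[30,39),[29,38),[28,37),[27,36),[26,35); WM=33
i=17 t=29 v=5: → [29,38),[28,37),[27,36),[26,35),[25,34),[24,33),[23,32),[22,31),[21,30); WM=34; [25,34) fires=7
i=18 t=38 v=3: → [38,47),[37,46),[36,45),[35,44),[34,43),[33,42),[32,41),[31,40),[30,39); WM=34
i=19 t=38 v=5: → [38,47),[37,46),[36,45),[35,44),[34,43),[33,42),[32,41),[31,40),[30,39); WM=38; [26,35) fires=6 [27,36) fires=5 [28,37) fires=5 [29,38) fires=3
i=20 t=38 v=6: → [38,47),[37,46),[36,45),[35,44),[34,43),[33,42),[32,41),[31,40),[30,39); WM=38
i=21 t=41 v=3: → [41,50),[40,49),[39,48),[38,47),[37,46),[36,45),[35,44),[34,43),[33,42); WM=41; [30,39) fires=5 [31,40) fires=5 [32,41) fires=5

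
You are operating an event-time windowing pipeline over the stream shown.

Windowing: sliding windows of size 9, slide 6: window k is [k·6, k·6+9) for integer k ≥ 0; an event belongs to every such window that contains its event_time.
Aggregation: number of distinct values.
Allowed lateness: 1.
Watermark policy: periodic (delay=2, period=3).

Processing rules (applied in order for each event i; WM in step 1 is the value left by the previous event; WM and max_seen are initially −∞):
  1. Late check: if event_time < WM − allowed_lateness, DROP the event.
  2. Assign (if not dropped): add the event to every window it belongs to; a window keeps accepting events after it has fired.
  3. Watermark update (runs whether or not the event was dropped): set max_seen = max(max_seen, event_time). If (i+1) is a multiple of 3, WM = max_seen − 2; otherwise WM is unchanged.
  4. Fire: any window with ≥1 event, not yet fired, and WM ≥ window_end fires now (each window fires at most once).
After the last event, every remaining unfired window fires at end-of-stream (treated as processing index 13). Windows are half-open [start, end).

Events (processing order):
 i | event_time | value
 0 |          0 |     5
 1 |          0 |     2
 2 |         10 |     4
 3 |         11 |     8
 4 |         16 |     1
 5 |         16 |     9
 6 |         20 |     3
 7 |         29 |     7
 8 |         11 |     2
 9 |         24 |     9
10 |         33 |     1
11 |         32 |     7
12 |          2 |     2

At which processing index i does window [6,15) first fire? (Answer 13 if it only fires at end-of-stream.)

i=0 t=0 v=5: → [0,9); WM=−∞
i=1 t=0 v=2: → [0,9); WM=−∞
i=2 t=10 v=4: → [6,15); WM=8
i=3 t=11 v=8: → [6,15); WM=8
i=4 t=16 v=1: → [12,21); WM=8
i=5 t=16 v=9: → [12,21); WM=14; [0,9) fires=2
i=6 t=20 v=3: → [18,27),[12,21); WM=14
i=7 t=29 v=7: → [24,33); WM=14
i=8 t=11 v=2: DROP (t<14-1); WM=27; [6,15) fires=2 [12,21) fires=3 [18,27) fires=1
i=9 t=24 v=9: DROP (t<27-1); WM=27
i=10 t=33 v=1: → [30,39); WM=27
i=11 t=32 v=7: → [30,39),[24,33); WM=31
i=12 t=2 v=2: DROP (t<31-1); WM=31

8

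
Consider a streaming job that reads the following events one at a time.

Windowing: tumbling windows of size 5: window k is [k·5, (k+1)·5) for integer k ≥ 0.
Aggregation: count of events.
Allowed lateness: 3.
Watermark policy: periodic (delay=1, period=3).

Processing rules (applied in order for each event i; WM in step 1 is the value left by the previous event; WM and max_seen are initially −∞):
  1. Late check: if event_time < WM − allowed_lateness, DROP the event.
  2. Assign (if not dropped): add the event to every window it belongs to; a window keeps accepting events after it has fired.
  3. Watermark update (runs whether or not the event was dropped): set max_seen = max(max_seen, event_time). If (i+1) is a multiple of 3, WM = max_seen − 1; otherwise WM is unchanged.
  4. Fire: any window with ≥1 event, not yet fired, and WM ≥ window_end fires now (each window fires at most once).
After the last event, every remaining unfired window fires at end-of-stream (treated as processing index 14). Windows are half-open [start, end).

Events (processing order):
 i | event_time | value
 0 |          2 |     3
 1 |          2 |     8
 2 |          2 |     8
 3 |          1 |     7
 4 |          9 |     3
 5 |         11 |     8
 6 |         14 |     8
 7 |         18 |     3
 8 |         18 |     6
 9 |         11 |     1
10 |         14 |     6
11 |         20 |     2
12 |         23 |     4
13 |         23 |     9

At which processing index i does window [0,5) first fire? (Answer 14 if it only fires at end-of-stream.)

5

i=0 t=2 v=3: → [0,5); WM=−∞
i=1 t=2 v=8: → [0,5); WM=−∞
i=2 t=2 v=8: → [0,5); WM=1
i=3 t=1 v=7: → [0,5); WM=1
i=4 t=9 v=3: → [5,10); WM=1
i=5 t=11 v=8: → [10,15); WM=10; [0,5) fires=4 [5,10) fires=1
i=6 t=14 v=8: → [10,15); WM=10
i=7 t=18 v=3: → [15,20); WM=10
i=8 t=18 v=6: → [15,20); WM=17; [10,15) fires=2
i=9 t=11 v=1: DROP (t<17-3); WM=17
i=10 t=14 v=6: → [10,15); WM=17
i=11 t=20 v=2: → [20,25); WM=19
i=12 t=23 v=4: → [20,25); WM=19
i=13 t=23 v=9: → [20,25); WM=19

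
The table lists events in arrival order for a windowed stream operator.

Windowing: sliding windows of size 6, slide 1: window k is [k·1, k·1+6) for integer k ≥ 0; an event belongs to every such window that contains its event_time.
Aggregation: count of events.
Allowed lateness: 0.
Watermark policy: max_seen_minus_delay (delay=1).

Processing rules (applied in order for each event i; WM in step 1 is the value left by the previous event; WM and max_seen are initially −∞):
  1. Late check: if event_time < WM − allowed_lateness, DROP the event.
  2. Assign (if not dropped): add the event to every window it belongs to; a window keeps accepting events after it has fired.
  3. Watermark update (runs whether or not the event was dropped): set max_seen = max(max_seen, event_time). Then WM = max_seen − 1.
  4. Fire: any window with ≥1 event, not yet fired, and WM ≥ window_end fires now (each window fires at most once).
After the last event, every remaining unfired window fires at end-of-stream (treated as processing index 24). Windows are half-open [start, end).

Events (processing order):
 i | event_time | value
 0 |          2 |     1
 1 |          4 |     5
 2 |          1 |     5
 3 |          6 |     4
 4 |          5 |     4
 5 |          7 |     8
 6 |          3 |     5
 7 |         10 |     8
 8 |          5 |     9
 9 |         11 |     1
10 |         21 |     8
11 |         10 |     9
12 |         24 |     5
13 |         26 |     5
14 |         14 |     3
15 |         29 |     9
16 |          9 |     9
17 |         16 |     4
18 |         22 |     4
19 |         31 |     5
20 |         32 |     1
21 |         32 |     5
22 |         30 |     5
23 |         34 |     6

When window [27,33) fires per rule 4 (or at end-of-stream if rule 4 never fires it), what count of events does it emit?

4

i=0 t=2 v=1: → [2,8),[1,7),[0,6); WM=1
i=1 t=4 v=5: → [4,10),[3,9),[2,8),[1,7),[0,6); WM=3
i=2 t=1 v=5: DROP (t<3-0); WM=3
i=3 t=6 v=4: → [6,12),[5,11),[4,10),[3,9),[2,8),[1,7); WM=5
i=4 t=5 v=4: → [5,11),[4,10),[3,9),[2,8),[1,7),[0,6); WM=5
i=5 t=7 v=8: → [7,13),[6,12),[5,11),[4,10),[3,9),[2,8); WM=6; [0,6) fires=3
i=6 t=3 v=5: DROP (t<6-0); WM=6
i=7 t=10 v=8: → [10,16),[9,15),[8,14),[7,13),[6,12),[5,11); WM=9; [1,7) fires=4 [2,8) fires=5 [3,9) fires=4
i=8 t=5 v=9: DROP (t<9-0); WM=9
i=9 t=11 v=1: → [11,17),[10,16),[9,15),[8,14),[7,13),[6,12); WM=10; [4,10) fires=4
i=10 t=21 v=8: → [21,27),[20,26),[19,25),[18,24),[17,23),[16,22); WM=20; [5,11) fires=4 [6,12) fires=4 [7,13) fires=3 [8,14) fires=2 [9,15) fires=2 [10,16) fires=2 [11,17) fires=1
i=11 t=10 v=9: DROP (t<20-0); WM=20
i=12 t=24 v=5: → [24,30),[23,29),[22,28),[21,27),[20,26),[19,25); WM=23; [16,22) fires=1 [17,23) fires=1
i=13 t=26 v=5: → [26,32),[25,31),[24,30),[23,29),[22,28),[21,27); WM=25; [18,24) fires=1 [19,25) fires=2
i=14 t=14 v=3: DROP (t<25-0); WM=25
i=15 t=29 v=9: → [29,35),[28,34),[27,33),[26,32),[25,31),[24,30); WM=28; [20,26) fires=2 [21,27) fires=3 [22,28) fires=2
i=16 t=9 v=9: DROP (t<28-0); WM=28
i=17 t=16 v=4: DROP (t<28-0); WM=28
i=18 t=22 v=4: DROP (t<28-0); WM=28
i=19 t=31 v=5: → [31,37),[30,36),[29,35),[28,34),[27,33),[26,32); WM=30; [23,29) fires=2 [24,30) fires=3
i=20 t=32 v=1: → [32,38),[31,37),[30,36),[29,35),[28,34),[27,33); WM=31; [25,31) fires=2
i=21 t=32 v=5: → [32,38),[31,37),[30,36),[29,35),[28,34),[27,33); WM=31
i=22 t=30 v=5: DROP (t<31-0); WM=31
i=23 t=34 v=6: → [34,40),[33,39),[32,38),[31,37),[30,36),[29,35); WM=33; [26,32) fires=3 [27,33) fires=4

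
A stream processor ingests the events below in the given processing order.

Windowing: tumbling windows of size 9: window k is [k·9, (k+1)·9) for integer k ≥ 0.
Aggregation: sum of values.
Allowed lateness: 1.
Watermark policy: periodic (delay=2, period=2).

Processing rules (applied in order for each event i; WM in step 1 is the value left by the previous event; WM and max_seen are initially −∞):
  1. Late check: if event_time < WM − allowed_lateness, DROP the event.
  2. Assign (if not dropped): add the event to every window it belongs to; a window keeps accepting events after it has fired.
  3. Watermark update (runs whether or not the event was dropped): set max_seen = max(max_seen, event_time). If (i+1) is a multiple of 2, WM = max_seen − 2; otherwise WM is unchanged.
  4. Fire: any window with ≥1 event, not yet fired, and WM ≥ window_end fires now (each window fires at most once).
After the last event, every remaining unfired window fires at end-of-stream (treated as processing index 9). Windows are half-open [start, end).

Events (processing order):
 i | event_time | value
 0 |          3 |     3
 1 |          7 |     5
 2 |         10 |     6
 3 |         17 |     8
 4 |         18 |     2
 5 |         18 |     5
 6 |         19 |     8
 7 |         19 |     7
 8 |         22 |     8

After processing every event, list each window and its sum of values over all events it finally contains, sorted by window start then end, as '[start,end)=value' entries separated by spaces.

[0,9)=8 [9,18)=14 [18,27)=30

i=0 t=3 v=3: → [0,9); WM=−∞
i=1 t=7 v=5: → [0,9); WM=5
i=2 t=10 v=6: → [9,18); WM=5
i=3 t=17 v=8: → [9,18); WM=15; [0,9) fires=8
i=4 t=18 v=2: → [18,27); WM=15
i=5 t=18 v=5: → [18,27); WM=16
i=6 t=19 v=8: → [18,27); WM=16
i=7 t=19 v=7: → [18,27); WM=17
i=8 t=22 v=8: → [18,27); WM=17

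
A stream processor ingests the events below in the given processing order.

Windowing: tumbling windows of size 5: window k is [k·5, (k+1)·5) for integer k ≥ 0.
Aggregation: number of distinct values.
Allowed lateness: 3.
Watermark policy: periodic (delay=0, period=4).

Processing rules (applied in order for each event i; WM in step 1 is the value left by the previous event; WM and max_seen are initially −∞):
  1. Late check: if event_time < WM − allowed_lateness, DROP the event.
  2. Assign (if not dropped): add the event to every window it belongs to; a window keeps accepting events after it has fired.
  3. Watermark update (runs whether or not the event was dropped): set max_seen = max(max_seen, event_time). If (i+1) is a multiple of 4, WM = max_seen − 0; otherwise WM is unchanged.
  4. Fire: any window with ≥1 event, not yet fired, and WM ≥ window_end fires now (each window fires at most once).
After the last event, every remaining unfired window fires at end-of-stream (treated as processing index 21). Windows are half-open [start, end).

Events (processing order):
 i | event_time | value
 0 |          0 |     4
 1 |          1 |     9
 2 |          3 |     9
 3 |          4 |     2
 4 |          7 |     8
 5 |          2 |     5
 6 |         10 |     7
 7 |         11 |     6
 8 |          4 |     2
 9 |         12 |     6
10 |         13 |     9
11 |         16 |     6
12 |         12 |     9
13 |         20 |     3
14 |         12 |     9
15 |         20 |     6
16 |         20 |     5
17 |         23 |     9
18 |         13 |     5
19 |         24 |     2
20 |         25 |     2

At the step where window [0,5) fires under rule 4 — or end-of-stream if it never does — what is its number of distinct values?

4

i=0 t=0 v=4: → [0,5); WM=−∞
i=1 t=1 v=9: → [0,5); WM=−∞
i=2 t=3 v=9: → [0,5); WM=−∞
i=3 t=4 v=2: → [0,5); WM=4
i=4 t=7 v=8: → [5,10); WM=4
i=5 t=2 v=5: → [0,5); WM=4
i=6 t=10 v=7: → [10,15); WM=4
i=7 t=11 v=6: → [10,15); WM=11; [0,5) fires=4 [5,10) fires=1
i=8 t=4 v=2: DROP (t<11-3); WM=11
i=9 t=12 v=6: → [10,15); WM=11
i=10 t=13 v=9: → [10,15); WM=11
i=11 t=16 v=6: → [15,20); WM=16; [10,15) fires=3
i=12 t=12 v=9: DROP (t<16-3); WM=16
i=13 t=20 v=3: → [20,25); WM=16
i=14 t=12 v=9: DROP (t<16-3); WM=16
i=15 t=20 v=6: → [20,25); WM=20; [15,20) fires=1
i=16 t=20 v=5: → [20,25); WM=20
i=17 t=23 v=9: → [20,25); WM=20
i=18 t=13 v=5: DROP (t<20-3); WM=20
i=19 t=24 v=2: → [20,25); WM=24
i=20 t=25 v=2: → [25,30); WM=24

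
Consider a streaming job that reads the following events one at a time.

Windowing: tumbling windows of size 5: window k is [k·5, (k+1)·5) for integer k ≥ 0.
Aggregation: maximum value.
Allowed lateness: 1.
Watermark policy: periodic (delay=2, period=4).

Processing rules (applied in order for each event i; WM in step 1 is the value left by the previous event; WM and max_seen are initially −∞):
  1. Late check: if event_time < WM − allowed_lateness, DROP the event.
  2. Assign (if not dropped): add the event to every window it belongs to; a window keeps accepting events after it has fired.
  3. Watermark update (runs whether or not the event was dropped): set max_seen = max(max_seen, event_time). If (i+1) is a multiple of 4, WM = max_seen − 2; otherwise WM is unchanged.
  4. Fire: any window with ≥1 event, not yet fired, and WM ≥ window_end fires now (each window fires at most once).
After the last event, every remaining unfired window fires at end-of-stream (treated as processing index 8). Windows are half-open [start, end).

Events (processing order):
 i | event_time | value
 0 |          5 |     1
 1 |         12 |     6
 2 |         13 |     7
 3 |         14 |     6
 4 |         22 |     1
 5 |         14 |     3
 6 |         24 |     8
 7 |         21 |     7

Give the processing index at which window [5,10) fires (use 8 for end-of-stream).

3

i=0 t=5 v=1: → [5,10); WM=−∞
i=1 t=12 v=6: → [10,15); WM=−∞
i=2 t=13 v=7: → [10,15); WM=−∞
i=3 t=14 v=6: → [10,15); WM=12; [5,10) fires=1
i=4 t=22 v=1: → [20,25); WM=12
i=5 t=14 v=3: → [10,15); WM=12
i=6 t=24 v=8: → [20,25); WM=12
i=7 t=21 v=7: → [20,25); WM=22; [10,15) fires=7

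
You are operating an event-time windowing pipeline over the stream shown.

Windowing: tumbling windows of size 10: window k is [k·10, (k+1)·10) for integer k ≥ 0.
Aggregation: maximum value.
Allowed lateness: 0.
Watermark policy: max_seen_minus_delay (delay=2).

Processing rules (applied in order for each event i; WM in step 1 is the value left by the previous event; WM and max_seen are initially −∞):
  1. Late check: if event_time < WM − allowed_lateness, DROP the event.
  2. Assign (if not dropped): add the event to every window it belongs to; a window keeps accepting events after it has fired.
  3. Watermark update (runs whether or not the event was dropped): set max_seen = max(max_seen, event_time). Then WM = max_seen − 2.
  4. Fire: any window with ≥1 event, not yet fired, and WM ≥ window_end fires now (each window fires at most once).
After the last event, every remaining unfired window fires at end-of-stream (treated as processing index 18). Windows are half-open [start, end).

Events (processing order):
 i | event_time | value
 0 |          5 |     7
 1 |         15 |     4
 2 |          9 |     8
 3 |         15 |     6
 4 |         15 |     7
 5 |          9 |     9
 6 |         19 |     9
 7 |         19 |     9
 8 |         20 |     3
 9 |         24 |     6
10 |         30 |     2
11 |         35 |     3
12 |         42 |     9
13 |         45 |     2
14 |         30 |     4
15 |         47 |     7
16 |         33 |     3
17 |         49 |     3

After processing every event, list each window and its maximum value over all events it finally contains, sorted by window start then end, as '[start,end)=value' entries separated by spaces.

[0,10)=7 [10,20)=9 [20,30)=6 [30,40)=3 [40,50)=9

i=0 t=5 v=7: → [0,10); WM=3
i=1 t=15 v=4: → [10,20); WM=13; [0,10) fires=7
i=2 t=9 v=8: DROP (t<13-0); WM=13
i=3 t=15 v=6: → [10,20); WM=13
i=4 t=15 v=7: → [10,20); WM=13
i=5 t=9 v=9: DROP (t<13-0); WM=13
i=6 t=19 v=9: → [10,20); WM=17
i=7 t=19 v=9: → [10,20); WM=17
i=8 t=20 v=3: → [20,30); WM=18
i=9 t=24 v=6: → [20,30); WM=22; [10,20) fires=9
i=10 t=30 v=2: → [30,40); WM=28
i=11 t=35 v=3: → [30,40); WM=33; [20,30) fires=6
i=12 t=42 v=9: → [40,50); WM=40; [30,40) fires=3
i=13 t=45 v=2: → [40,50); WM=43
i=14 t=30 v=4: DROP (t<43-0); WM=43
i=15 t=47 v=7: → [40,50); WM=45
i=16 t=33 v=3: DROP (t<45-0); WM=45
i=17 t=49 v=3: → [40,50); WM=47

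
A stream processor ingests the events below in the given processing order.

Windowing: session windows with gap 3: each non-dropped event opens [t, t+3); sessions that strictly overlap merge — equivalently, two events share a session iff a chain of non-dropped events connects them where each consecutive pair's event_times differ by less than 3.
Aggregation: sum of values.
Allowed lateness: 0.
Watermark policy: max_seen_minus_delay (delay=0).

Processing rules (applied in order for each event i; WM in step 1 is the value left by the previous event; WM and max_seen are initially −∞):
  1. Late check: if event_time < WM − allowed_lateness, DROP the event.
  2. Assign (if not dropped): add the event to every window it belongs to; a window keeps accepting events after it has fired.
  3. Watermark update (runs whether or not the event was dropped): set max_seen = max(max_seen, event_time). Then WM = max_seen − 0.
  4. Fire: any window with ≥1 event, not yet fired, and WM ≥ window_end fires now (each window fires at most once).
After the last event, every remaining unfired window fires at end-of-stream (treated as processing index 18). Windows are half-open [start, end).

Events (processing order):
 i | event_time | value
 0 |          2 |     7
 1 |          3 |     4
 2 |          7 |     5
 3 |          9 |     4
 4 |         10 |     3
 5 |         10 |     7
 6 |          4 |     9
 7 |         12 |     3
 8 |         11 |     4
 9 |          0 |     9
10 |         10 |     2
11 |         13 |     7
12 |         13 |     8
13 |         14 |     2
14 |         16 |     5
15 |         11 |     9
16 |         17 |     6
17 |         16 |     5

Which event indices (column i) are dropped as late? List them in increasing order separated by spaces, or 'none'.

i=0 t=2 v=7: → [2,5); WM=2
i=1 t=3 v=4: → [2,6); WM=3
i=2 t=7 v=5: → [7,10); WM=7
i=3 t=9 v=4: → [7,12); WM=9
i=4 t=10 v=3: → [7,13); WM=10
i=5 t=10 v=7: → [7,13); WM=10
i=6 t=4 v=9: DROP (t<10-0); WM=10
i=7 t=12 v=3: → [7,15); WM=12
i=8 t=11 v=4: DROP (t<12-0); WM=12
i=9 t=0 v=9: DROP (t<12-0); WM=12
i=10 t=10 v=2: DROP (t<12-0); WM=12
i=11 t=13 v=7: → [7,16); WM=13
i=12 t=13 v=8: → [7,16); WM=13
i=13 t=14 v=2: → [7,17); WM=14
i=14 t=16 v=5: → [7,19); WM=16
i=15 t=11 v=9: DROP (t<16-0); WM=16
i=16 t=17 v=6: → [7,20); WM=17
i=17 t=16 v=5: DROP (t<17-0); WM=17

6 8 9 10 15 17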